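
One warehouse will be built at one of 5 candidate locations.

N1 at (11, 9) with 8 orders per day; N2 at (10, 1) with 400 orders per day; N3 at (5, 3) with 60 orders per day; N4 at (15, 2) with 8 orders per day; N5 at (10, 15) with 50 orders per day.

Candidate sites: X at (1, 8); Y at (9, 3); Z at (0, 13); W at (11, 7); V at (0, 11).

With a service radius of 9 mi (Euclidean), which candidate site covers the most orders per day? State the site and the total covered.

W, covering 526

Coverage radius r = 9 mi; a point is covered iff (Δx)²+(Δy)² ≤ 9² = 81.
  X (1, 8): covers {N3} → 60
  Y (9, 3): covers {N1, N2, N3, N4} → 476
  Z (0, 13): covers {none} → 0
  W (11, 7): covers {N1, N2, N3, N4, N5} → 526
  V (0, 11): covers {none} → 0
Maximum coverage at W: 526 orders per day.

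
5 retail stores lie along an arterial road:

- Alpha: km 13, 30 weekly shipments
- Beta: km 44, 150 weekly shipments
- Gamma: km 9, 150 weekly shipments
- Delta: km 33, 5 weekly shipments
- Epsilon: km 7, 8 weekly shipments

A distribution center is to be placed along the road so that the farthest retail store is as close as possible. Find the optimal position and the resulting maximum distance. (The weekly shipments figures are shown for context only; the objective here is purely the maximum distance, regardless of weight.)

The 1-center on a line is the midpoint of the two extreme points: leftmost at 7, rightmost at 44.
Optimal location = (7 + 44)/2 = 25.5; maximum distance = (44 − 7)/2 = 18.5.

location 25.5, max distance 18.5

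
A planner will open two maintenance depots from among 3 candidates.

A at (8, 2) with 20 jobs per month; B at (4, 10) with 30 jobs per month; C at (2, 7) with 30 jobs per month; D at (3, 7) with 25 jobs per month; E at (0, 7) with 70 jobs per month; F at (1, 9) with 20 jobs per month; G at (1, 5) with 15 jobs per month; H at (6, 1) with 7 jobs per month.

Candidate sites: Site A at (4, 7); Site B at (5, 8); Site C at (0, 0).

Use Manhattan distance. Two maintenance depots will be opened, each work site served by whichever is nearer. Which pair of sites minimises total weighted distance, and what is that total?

{Site A, Site C}, total 859

Evaluate every pair (each demand assigned to the nearer of the two):
  {Site A, Site C}: total = 859
  {Site A, Site B}: total = 866
  {Site B, Site C}: total = 1124
Best pair: {Site A, Site C} with total 859.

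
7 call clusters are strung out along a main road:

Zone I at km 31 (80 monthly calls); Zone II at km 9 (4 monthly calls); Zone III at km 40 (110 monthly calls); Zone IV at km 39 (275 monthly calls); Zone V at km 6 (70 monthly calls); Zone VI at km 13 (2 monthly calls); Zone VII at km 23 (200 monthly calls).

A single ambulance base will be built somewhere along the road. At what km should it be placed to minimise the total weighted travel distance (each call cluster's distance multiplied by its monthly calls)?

For a sum of weighted absolute distances on a line, the optimum is the weighted median (not the mean). Total weight W = 741; half-weight = 370.5.
Sort by position and accumulate weight:
  km 6 (Zone V, w=70) → cum 70
  km 9 (Zone II, w=4) → cum 74
  km 13 (Zone VI, w=2) → cum 76
  km 23 (Zone VII, w=200) → cum 276
  km 31 (Zone I, w=80) → cum 356
  km 39 (Zone IV, w=275) → cum 631  ≥ 370.5 → median here
  km 40 (Zone III, w=110) → cum 741
Optimal location: km 39.

x = 39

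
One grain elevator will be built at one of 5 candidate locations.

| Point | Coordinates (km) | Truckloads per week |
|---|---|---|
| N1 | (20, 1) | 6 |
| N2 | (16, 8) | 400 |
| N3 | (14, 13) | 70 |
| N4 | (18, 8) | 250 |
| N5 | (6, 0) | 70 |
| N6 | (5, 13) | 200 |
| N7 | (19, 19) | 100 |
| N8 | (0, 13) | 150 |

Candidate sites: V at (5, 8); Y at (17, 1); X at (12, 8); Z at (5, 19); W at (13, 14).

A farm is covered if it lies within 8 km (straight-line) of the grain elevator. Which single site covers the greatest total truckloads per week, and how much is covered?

W, covering 820

Coverage radius r = 8 km; a point is covered iff (Δx)²+(Δy)² ≤ 8² = 64.
  V (5, 8): covers {N6, N8} → 350
  Y (17, 1): covers {N1, N2, N4} → 656
  X (12, 8): covers {N2, N3, N4} → 720
  Z (5, 19): covers {N6, N8} → 350
  W (13, 14): covers {N2, N3, N4, N7} → 820
Maximum coverage at W: 820 truckloads per week.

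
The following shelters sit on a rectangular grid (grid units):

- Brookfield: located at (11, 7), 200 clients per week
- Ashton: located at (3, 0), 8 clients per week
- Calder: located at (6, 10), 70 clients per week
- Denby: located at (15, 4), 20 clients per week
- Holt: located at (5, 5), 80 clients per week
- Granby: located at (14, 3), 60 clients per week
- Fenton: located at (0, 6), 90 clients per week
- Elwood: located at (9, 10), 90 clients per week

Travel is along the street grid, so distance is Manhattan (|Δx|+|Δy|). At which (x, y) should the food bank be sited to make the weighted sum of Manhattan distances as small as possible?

(9, 7)

Manhattan distance separates: Σwᵢ(|x−xᵢ|+|y−yᵢ|) = Σwᵢ|x−xᵢ| + Σwᵢ|y−yᵢ|, so x and y are optimised independently as 1-D weighted medians.
Total weight W = 618; half = 309.
x-coordinate, sorted with cumulative weight:
  x=0 (Fenton, w=90) cum 90
  x=3 (Ashton, w=8) cum 98
  x=5 (Holt, w=80) cum 178
  x=6 (Calder, w=70) cum 248
  x=9 (Elwood, w=90) cum 338  ← median
  x=11 (Brookfield, w=200) cum 538
  x=14 (Granby, w=60) cum 598
  x=15 (Denby, w=20) cum 618
⇒ x* = 9
y-coordinate, sorted with cumulative weight:
  y=0 (Ashton, w=8) cum 8
  y=3 (Granby, w=60) cum 68
  y=4 (Denby, w=20) cum 88
  y=5 (Holt, w=80) cum 168
  y=6 (Fenton, w=90) cum 258
  y=7 (Brookfield, w=200) cum 458  ← median
  y=10 (Calder, w=70) cum 528
  y=10 (Elwood, w=90) cum 618
⇒ y* = 7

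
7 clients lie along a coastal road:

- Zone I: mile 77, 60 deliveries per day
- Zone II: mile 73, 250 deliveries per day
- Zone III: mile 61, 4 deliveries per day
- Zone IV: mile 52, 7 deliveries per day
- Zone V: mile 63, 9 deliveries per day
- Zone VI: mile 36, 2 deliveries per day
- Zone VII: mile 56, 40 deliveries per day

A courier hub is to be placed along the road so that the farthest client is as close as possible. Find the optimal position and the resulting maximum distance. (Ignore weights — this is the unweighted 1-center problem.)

The 1-center on a line is the midpoint of the two extreme points: leftmost at 36, rightmost at 77.
Optimal location = (36 + 77)/2 = 56.5; maximum distance = (77 − 36)/2 = 20.5.

location 56.5, max distance 20.5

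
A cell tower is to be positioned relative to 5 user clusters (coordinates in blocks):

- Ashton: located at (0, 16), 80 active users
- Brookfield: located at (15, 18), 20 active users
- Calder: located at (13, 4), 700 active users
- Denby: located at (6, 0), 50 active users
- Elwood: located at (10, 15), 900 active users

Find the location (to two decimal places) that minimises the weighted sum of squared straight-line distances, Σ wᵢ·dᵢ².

(10.69, 10.25)

The minimiser of Σwᵢ‖p−pᵢ‖² is the weighted centroid p* = (Σwᵢpᵢ)/(Σwᵢ).
Σwᵢ = 1750.
Σwᵢxᵢ = 80·0 + 20·15 + 700·13 + 50·6 + 900·10 = 18700.
Σwᵢyᵢ = 80·16 + 20·18 + 700·4 + 50·0 + 900·15 = 17940.
x* = 18700/1750 = 10.69, y* = 17940/1750 = 10.25.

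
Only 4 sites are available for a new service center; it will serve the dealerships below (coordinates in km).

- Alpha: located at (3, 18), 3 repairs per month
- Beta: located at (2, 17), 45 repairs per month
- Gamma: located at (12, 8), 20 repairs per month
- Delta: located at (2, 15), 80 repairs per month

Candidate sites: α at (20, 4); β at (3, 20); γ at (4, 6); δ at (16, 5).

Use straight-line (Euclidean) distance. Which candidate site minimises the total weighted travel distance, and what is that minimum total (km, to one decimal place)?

β, total 856.2 km

Total weighted distance at each candidate:
  α (20, 4): total = 2931.7
  β (3, 20): total = 856.2
  γ (4, 6): total = 1441.7
  δ (16, 5): total = 2361.3
Minimum is at β with total 856.2 km.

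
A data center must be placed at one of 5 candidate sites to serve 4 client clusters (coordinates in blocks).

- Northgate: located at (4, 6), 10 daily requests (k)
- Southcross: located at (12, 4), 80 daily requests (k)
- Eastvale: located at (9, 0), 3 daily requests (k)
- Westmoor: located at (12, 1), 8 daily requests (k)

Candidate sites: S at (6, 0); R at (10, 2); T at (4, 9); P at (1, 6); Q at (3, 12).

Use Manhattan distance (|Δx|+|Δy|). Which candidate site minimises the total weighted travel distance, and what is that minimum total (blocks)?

R, total 453 blocks

Total weighted distance at each candidate:
  S (6, 0): total = 945
  R (10, 2): total = 453
  T (4, 9): total = 1240
  P (1, 6): total = 1240
  Q (3, 12): total = 1644
Minimum is at R with total 453 blocks.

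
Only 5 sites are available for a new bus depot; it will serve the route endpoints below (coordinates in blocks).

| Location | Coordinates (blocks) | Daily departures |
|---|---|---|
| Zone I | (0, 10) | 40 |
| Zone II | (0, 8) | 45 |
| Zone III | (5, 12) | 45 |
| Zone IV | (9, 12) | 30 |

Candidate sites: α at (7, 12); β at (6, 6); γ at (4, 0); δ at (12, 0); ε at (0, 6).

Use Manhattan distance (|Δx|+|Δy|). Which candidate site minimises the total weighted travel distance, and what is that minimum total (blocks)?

Total weighted distance at each candidate:
  α (7, 12): total = 1005
  β (6, 6): total = 1345
  γ (4, 0): total = 2195
  δ (12, 0): total = 3085
  ε (0, 6): total = 1195
Minimum is at α with total 1005 blocks.

α, total 1005 blocks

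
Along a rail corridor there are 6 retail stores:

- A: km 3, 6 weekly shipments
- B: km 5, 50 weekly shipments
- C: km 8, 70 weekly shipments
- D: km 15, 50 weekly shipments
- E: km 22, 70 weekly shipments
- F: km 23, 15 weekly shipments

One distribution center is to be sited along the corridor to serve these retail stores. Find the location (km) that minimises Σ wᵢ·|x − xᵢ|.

x = 15

For a sum of weighted absolute distances on a line, the optimum is the weighted median (not the mean). Total weight W = 261; half-weight = 130.5.
Sort by position and accumulate weight:
  km 3 (A, w=6) → cum 6
  km 5 (B, w=50) → cum 56
  km 8 (C, w=70) → cum 126
  km 15 (D, w=50) → cum 176  ≥ 130.5 → median here
  km 22 (E, w=70) → cum 246
  km 23 (F, w=15) → cum 261
Optimal location: km 15.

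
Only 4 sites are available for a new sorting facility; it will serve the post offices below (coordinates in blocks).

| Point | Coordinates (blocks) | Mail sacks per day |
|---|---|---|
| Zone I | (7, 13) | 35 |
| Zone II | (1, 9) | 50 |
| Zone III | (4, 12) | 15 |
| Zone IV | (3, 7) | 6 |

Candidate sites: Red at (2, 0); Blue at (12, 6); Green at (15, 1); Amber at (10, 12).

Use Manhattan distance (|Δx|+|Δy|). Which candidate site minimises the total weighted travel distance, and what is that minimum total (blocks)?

Total weighted distance at each candidate:
  Red (2, 0): total = 1388
  Blue (12, 6): total = 1390
  Green (15, 1): total = 2238
  Amber (10, 12): total = 902
Minimum is at Amber with total 902 blocks.

Amber, total 902 blocks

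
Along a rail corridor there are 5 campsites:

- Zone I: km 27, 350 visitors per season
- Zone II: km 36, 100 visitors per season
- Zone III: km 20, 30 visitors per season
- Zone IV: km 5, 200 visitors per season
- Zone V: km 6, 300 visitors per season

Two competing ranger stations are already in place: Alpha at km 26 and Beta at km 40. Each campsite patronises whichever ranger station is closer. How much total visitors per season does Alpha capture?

880

The indifferent point is the midpoint (26+40)/2 = 33; campsites left of it (closer to Alpha at 26) go to Alpha, those right go to Beta.
  Zone IV at 5 (w=200) → Alpha
  Zone V at 6 (w=300) → Alpha
  Zone III at 20 (w=30) → Alpha
  Zone I at 27 (w=350) → Alpha
  Zone II at 36 (w=100) → Beta
Alpha captures 880; Beta captures 100.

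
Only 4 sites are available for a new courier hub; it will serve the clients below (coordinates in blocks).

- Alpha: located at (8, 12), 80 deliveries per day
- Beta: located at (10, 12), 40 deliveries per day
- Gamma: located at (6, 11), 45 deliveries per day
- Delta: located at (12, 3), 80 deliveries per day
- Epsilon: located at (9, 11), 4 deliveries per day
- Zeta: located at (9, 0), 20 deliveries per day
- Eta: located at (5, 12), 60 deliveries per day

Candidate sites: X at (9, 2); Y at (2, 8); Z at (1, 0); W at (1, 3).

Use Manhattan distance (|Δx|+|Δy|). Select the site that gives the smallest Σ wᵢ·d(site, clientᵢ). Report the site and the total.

X, total 3096 blocks

Total weighted distance at each candidate:
  X (9, 2): total = 3096
  Y (2, 8): total = 3555
  Z (1, 0): total = 5396
  W (1, 3): total = 4529
Minimum is at X with total 3096 blocks.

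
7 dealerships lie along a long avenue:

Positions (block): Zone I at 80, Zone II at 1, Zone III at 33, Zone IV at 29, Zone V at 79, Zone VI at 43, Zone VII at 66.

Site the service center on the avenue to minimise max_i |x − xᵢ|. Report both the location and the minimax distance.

location 40.5, max distance 39.5

The 1-center on a line is the midpoint of the two extreme points: leftmost at 1, rightmost at 80.
Optimal location = (1 + 80)/2 = 40.5; maximum distance = (80 − 1)/2 = 39.5.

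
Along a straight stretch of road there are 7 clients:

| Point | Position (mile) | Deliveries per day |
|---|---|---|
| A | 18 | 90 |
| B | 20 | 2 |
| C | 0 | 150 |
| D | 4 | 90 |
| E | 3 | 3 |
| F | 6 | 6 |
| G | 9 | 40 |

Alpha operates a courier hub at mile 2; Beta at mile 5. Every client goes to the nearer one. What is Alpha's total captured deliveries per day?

The indifferent point is the midpoint (2+5)/2 = 3.5; clients left of it (closer to Alpha at 2) go to Alpha, those right go to Beta.
  C at 0 (w=150) → Alpha
  E at 3 (w=3) → Alpha
  D at 4 (w=90) → Beta
  F at 6 (w=6) → Beta
  G at 9 (w=40) → Beta
  A at 18 (w=90) → Beta
  B at 20 (w=2) → Beta
Alpha captures 153; Beta captures 228.

153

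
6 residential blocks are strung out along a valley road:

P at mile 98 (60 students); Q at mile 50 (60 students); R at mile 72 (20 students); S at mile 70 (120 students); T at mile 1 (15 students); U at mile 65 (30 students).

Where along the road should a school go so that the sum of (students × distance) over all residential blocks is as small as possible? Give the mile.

x = 70

For a sum of weighted absolute distances on a line, the optimum is the weighted median (not the mean). Total weight W = 305; half-weight = 152.5.
Sort by position and accumulate weight:
  mile 1 (T, w=15) → cum 15
  mile 50 (Q, w=60) → cum 75
  mile 65 (U, w=30) → cum 105
  mile 70 (S, w=120) → cum 225  ≥ 152.5 → median here
  mile 72 (R, w=20) → cum 245
  mile 98 (P, w=60) → cum 305
Optimal location: mile 70.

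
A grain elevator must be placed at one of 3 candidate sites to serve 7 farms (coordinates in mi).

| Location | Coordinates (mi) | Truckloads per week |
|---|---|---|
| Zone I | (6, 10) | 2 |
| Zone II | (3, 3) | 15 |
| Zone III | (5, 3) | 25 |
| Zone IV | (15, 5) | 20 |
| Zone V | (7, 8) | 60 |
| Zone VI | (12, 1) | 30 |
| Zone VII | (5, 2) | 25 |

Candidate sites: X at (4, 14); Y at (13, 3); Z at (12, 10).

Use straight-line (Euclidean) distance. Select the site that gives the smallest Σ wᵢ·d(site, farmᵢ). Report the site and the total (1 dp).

Total weighted distance at each candidate:
  X (4, 14): total = 1896.5
  Y (13, 3): total = 1163.6
  Z (12, 10): total = 1406.0
Minimum is at Y with total 1163.6 mi.

Y, total 1163.6 mi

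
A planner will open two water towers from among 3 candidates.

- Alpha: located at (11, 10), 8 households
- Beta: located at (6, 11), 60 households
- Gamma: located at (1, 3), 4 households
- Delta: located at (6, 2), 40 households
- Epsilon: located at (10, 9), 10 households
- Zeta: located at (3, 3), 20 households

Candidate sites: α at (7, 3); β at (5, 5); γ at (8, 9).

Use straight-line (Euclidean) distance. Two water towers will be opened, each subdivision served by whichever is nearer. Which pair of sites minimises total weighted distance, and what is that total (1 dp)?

{α, γ}, total 375.6

Evaluate every pair (each demand assigned to the nearer of the two):
  {α, γ}: total = 375.6
  {β, γ}: total = 416.0
  {α, β}: total = 622.5
Best pair: {α, γ} with total 375.6.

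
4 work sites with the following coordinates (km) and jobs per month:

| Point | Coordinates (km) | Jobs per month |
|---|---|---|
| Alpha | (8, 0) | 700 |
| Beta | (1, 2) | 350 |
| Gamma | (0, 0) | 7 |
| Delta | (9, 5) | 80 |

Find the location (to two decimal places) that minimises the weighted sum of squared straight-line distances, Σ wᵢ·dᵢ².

The minimiser of Σwᵢ‖p−pᵢ‖² is the weighted centroid p* = (Σwᵢpᵢ)/(Σwᵢ).
Σwᵢ = 1137.
Σwᵢxᵢ = 700·8 + 350·1 + 7·0 + 80·9 = 6670.
Σwᵢyᵢ = 700·0 + 350·2 + 7·0 + 80·5 = 1100.
x* = 6670/1137 = 5.87, y* = 1100/1137 = 0.97.

(5.87, 0.97)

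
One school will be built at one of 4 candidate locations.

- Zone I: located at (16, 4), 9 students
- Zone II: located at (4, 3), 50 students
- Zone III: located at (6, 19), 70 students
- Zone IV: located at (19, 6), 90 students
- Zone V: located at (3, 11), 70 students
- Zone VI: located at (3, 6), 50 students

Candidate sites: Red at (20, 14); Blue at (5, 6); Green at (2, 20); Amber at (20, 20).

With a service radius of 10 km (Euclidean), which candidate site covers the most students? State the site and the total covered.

Blue, covering 170

Coverage radius r = 10 km; a point is covered iff (Δx)²+(Δy)² ≤ 10² = 100.
  Red (20, 14): covers {Zone IV} → 90
  Blue (5, 6): covers {Zone II, Zone V, Zone VI} → 170
  Green (2, 20): covers {Zone III, Zone V} → 140
  Amber (20, 20): covers {none} → 0
Maximum coverage at Blue: 170 students.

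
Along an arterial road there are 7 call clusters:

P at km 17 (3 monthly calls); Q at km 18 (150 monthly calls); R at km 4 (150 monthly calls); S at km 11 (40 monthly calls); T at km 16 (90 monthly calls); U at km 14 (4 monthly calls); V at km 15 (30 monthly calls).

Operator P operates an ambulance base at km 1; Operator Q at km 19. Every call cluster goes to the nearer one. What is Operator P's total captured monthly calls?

The indifferent point is the midpoint (1+19)/2 = 10; call clusters left of it (closer to Operator P at 1) go to Operator P, those right go to Operator Q.
  R at 4 (w=150) → Operator P
  S at 11 (w=40) → Operator Q
  U at 14 (w=4) → Operator Q
  V at 15 (w=30) → Operator Q
  T at 16 (w=90) → Operator Q
  P at 17 (w=3) → Operator Q
  Q at 18 (w=150) → Operator Q
Operator P captures 150; Operator Q captures 317.

150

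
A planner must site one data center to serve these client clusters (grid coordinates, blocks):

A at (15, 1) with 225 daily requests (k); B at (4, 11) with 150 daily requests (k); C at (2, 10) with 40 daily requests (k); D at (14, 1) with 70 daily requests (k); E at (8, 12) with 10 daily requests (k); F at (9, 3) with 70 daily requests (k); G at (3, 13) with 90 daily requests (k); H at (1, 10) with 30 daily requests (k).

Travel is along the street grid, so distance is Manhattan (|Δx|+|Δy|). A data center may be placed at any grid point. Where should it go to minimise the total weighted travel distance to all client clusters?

(9, 3)

Manhattan distance separates: Σwᵢ(|x−xᵢ|+|y−yᵢ|) = Σwᵢ|x−xᵢ| + Σwᵢ|y−yᵢ|, so x and y are optimised independently as 1-D weighted medians.
Total weight W = 685; half = 342.5.
x-coordinate, sorted with cumulative weight:
  x=1 (H, w=30) cum 30
  x=2 (C, w=40) cum 70
  x=3 (G, w=90) cum 160
  x=4 (B, w=150) cum 310
  x=8 (E, w=10) cum 320
  x=9 (F, w=70) cum 390  ← median
  x=14 (D, w=70) cum 460
  x=15 (A, w=225) cum 685
⇒ x* = 9
y-coordinate, sorted with cumulative weight:
  y=1 (A, w=225) cum 225
  y=1 (D, w=70) cum 295
  y=3 (F, w=70) cum 365  ← median
  y=10 (C, w=40) cum 405
  y=10 (H, w=30) cum 435
  y=11 (B, w=150) cum 585
  y=12 (E, w=10) cum 595
  y=13 (G, w=90) cum 685
⇒ y* = 3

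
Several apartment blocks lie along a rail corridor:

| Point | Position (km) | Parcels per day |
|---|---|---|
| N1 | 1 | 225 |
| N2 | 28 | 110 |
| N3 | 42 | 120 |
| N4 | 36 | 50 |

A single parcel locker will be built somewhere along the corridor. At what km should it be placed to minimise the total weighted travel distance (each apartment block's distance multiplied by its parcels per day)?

For a sum of weighted absolute distances on a line, the optimum is the weighted median (not the mean). Total weight W = 505; half-weight = 252.5.
Sort by position and accumulate weight:
  km 1 (N1, w=225) → cum 225
  km 28 (N2, w=110) → cum 335  ≥ 252.5 → median here
  km 36 (N4, w=50) → cum 385
  km 42 (N3, w=120) → cum 505
Optimal location: km 28.

x = 28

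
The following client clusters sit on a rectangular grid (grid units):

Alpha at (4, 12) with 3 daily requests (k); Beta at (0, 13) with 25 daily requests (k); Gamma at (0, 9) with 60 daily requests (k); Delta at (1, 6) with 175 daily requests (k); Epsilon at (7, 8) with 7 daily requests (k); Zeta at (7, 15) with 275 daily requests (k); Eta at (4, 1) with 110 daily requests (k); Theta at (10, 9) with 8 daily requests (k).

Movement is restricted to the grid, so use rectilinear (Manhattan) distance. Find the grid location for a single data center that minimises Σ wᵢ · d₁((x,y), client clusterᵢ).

Manhattan distance separates: Σwᵢ(|x−xᵢ|+|y−yᵢ|) = Σwᵢ|x−xᵢ| + Σwᵢ|y−yᵢ|, so x and y are optimised independently as 1-D weighted medians.
Total weight W = 663; half = 331.5.
x-coordinate, sorted with cumulative weight:
  x=0 (Beta, w=25) cum 25
  x=0 (Gamma, w=60) cum 85
  x=1 (Delta, w=175) cum 260
  x=4 (Alpha, w=3) cum 263
  x=4 (Eta, w=110) cum 373  ← median
  x=7 (Epsilon, w=7) cum 380
  x=7 (Zeta, w=275) cum 655
  x=10 (Theta, w=8) cum 663
⇒ x* = 4
y-coordinate, sorted with cumulative weight:
  y=1 (Eta, w=110) cum 110
  y=6 (Delta, w=175) cum 285
  y=8 (Epsilon, w=7) cum 292
  y=9 (Gamma, w=60) cum 352  ← median
  y=9 (Theta, w=8) cum 360
  y=12 (Alpha, w=3) cum 363
  y=13 (Beta, w=25) cum 388
  y=15 (Zeta, w=275) cum 663
⇒ y* = 9

(4, 9)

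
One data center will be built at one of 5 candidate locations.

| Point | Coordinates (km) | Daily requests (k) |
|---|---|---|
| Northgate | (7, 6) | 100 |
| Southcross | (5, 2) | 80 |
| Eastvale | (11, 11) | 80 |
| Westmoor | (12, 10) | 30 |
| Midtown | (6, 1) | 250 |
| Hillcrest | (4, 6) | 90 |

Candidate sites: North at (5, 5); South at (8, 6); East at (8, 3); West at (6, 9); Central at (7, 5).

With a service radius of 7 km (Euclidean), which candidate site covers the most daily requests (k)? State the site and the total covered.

Coverage radius r = 7 km; a point is covered iff (Δx)²+(Δy)² ≤ 7² = 49.
  North (5, 5): covers {Northgate, Southcross, Midtown, Hillcrest} → 520
  South (8, 6): covers {Northgate, Southcross, Eastvale, Westmoor, Midtown, Hillcrest} → 630
  East (8, 3): covers {Northgate, Southcross, Midtown, Hillcrest} → 520
  West (6, 9): covers {Northgate, Eastvale, Westmoor, Hillcrest} → 300
  Central (7, 5): covers {Northgate, Southcross, Midtown, Hillcrest} → 520
Maximum coverage at South: 630 daily requests (k).

South, covering 630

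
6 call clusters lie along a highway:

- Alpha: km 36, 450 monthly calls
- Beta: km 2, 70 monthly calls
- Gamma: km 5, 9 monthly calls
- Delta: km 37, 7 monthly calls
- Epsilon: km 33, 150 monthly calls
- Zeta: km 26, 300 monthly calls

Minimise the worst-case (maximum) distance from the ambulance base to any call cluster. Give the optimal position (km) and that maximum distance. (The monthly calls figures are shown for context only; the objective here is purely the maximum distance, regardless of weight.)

The 1-center on a line is the midpoint of the two extreme points: leftmost at 2, rightmost at 37.
Optimal location = (2 + 37)/2 = 19.5; maximum distance = (37 − 2)/2 = 17.5.

location 19.5, max distance 17.5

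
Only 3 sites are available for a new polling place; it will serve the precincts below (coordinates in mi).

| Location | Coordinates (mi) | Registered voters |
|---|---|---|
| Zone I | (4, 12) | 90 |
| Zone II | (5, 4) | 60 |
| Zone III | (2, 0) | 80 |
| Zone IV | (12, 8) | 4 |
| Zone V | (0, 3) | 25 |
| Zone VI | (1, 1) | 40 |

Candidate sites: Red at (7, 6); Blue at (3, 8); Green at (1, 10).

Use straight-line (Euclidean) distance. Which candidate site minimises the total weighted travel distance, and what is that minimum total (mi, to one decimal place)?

Blue, total 1757.4 mi

Total weighted distance at each candidate:
  Red (7, 6): total = 1922.6
  Blue (3, 8): total = 1757.4
  Green (1, 10): total = 2142.7
Minimum is at Blue with total 1757.4 mi.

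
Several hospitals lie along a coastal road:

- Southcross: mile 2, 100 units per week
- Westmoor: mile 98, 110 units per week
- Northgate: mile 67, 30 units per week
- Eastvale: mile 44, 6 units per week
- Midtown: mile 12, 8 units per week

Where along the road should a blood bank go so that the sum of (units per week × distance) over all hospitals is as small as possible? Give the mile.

For a sum of weighted absolute distances on a line, the optimum is the weighted median (not the mean). Total weight W = 254; half-weight = 127.
Sort by position and accumulate weight:
  mile 2 (Southcross, w=100) → cum 100
  mile 12 (Midtown, w=8) → cum 108
  mile 44 (Eastvale, w=6) → cum 114
  mile 67 (Northgate, w=30) → cum 144  ≥ 127 → median here
  mile 98 (Westmoor, w=110) → cum 254
Optimal location: mile 67.

x = 67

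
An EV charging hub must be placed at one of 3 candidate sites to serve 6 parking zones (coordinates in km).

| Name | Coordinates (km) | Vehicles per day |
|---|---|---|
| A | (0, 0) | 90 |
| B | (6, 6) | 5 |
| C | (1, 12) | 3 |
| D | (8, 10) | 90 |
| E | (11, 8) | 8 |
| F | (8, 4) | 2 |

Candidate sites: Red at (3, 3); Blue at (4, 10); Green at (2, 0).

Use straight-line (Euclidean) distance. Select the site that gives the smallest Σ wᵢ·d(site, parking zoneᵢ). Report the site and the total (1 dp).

Total weighted distance at each candidate:
  Red (3, 3): total = 1290.6
  Blue (4, 10): total = 1435.2
  Green (2, 0): total = 1412.5
Minimum is at Red with total 1290.6 km.

Red, total 1290.6 km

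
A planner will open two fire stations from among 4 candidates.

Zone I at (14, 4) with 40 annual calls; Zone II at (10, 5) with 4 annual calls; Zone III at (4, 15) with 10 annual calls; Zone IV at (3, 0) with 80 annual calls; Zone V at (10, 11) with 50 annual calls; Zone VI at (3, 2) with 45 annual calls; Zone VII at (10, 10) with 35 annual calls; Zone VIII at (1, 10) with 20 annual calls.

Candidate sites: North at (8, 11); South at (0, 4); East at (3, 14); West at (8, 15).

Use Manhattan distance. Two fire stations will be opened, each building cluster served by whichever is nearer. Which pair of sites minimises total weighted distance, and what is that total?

Evaluate every pair (each demand assigned to the nearer of the two):
  {North, South}: total = 1762
  {South, West}: total = 2114
  {South, East}: total = 2414
  {North, East}: total = 2557
  {North, West}: total = 2867
  {East, West}: total = 3073
Best pair: {North, South} with total 1762.

{North, South}, total 1762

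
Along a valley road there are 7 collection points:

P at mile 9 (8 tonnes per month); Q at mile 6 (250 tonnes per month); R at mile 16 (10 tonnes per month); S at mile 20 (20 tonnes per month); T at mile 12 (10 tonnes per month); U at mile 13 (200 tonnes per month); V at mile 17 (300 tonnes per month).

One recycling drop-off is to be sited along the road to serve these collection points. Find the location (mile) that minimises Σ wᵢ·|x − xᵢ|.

For a sum of weighted absolute distances on a line, the optimum is the weighted median (not the mean). Total weight W = 798; half-weight = 399.
Sort by position and accumulate weight:
  mile 6 (Q, w=250) → cum 250
  mile 9 (P, w=8) → cum 258
  mile 12 (T, w=10) → cum 268
  mile 13 (U, w=200) → cum 468  ≥ 399 → median here
  mile 16 (R, w=10) → cum 478
  mile 17 (V, w=300) → cum 778
  mile 20 (S, w=20) → cum 798
Optimal location: mile 13.

x = 13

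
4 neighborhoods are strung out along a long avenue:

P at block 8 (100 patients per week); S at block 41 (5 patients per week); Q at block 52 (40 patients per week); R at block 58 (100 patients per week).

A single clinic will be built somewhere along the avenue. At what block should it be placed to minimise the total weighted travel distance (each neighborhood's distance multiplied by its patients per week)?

x = 52

For a sum of weighted absolute distances on a line, the optimum is the weighted median (not the mean). Total weight W = 245; half-weight = 122.5.
Sort by position and accumulate weight:
  block 8 (P, w=100) → cum 100
  block 41 (S, w=5) → cum 105
  block 52 (Q, w=40) → cum 145  ≥ 122.5 → median here
  block 58 (R, w=100) → cum 245
Optimal location: block 52.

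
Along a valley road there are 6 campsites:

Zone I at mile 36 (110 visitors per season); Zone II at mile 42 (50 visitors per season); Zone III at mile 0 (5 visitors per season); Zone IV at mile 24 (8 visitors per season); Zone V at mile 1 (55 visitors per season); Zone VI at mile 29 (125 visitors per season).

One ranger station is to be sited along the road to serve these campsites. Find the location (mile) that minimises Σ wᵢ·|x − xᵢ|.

x = 29

For a sum of weighted absolute distances on a line, the optimum is the weighted median (not the mean). Total weight W = 353; half-weight = 176.5.
Sort by position and accumulate weight:
  mile 0 (Zone III, w=5) → cum 5
  mile 1 (Zone V, w=55) → cum 60
  mile 24 (Zone IV, w=8) → cum 68
  mile 29 (Zone VI, w=125) → cum 193  ≥ 176.5 → median here
  mile 36 (Zone I, w=110) → cum 303
  mile 42 (Zone II, w=50) → cum 353
Optimal location: mile 29.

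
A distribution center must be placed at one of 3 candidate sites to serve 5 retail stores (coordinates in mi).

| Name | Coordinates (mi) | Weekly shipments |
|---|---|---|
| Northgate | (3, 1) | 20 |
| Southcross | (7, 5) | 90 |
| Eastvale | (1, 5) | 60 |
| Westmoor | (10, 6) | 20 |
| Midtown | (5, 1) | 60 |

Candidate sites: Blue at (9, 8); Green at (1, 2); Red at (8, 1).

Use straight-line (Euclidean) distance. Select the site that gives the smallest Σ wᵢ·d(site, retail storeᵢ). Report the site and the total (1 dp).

Total weighted distance at each candidate:
  Blue (9, 8): total = 1550.0
  Green (1, 2): total = 1272.8
  Red (8, 1): total = 1242.5
Minimum is at Red with total 1242.5 mi.

Red, total 1242.5 mi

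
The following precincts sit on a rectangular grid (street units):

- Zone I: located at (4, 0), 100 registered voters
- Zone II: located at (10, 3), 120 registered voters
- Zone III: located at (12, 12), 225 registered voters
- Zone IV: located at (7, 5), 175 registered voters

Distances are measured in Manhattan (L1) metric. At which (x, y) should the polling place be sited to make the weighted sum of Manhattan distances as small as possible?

(10, 5)

Manhattan distance separates: Σwᵢ(|x−xᵢ|+|y−yᵢ|) = Σwᵢ|x−xᵢ| + Σwᵢ|y−yᵢ|, so x and y are optimised independently as 1-D weighted medians.
Total weight W = 620; half = 310.
x-coordinate, sorted with cumulative weight:
  x=4 (Zone I, w=100) cum 100
  x=7 (Zone IV, w=175) cum 275
  x=10 (Zone II, w=120) cum 395  ← median
  x=12 (Zone III, w=225) cum 620
⇒ x* = 10
y-coordinate, sorted with cumulative weight:
  y=0 (Zone I, w=100) cum 100
  y=3 (Zone II, w=120) cum 220
  y=5 (Zone IV, w=175) cum 395  ← median
  y=12 (Zone III, w=225) cum 620
⇒ y* = 5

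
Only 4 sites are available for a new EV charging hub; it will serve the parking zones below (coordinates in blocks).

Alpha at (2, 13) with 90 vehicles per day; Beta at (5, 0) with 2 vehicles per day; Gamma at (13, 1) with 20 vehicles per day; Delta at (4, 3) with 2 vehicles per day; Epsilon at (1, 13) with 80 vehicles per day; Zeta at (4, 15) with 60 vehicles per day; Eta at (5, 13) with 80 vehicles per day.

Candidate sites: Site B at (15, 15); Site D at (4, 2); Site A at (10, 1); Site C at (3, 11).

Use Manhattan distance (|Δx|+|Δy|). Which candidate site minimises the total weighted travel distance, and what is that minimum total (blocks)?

Total weighted distance at each candidate:
  Site B (15, 15): total = 4666
  Site D (4, 2): total = 4238
  Site A (10, 1): total = 6128
  Site C (3, 11): total = 1654
Minimum is at Site C with total 1654 blocks.

Site C, total 1654 blocks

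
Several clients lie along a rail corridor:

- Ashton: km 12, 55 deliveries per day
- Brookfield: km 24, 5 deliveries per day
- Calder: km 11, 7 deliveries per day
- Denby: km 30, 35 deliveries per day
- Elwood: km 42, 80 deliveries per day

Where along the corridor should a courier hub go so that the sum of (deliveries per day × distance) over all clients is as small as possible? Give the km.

x = 30

For a sum of weighted absolute distances on a line, the optimum is the weighted median (not the mean). Total weight W = 182; half-weight = 91.
Sort by position and accumulate weight:
  km 11 (Calder, w=7) → cum 7
  km 12 (Ashton, w=55) → cum 62
  km 24 (Brookfield, w=5) → cum 67
  km 30 (Denby, w=35) → cum 102  ≥ 91 → median here
  km 42 (Elwood, w=80) → cum 182
Optimal location: km 30.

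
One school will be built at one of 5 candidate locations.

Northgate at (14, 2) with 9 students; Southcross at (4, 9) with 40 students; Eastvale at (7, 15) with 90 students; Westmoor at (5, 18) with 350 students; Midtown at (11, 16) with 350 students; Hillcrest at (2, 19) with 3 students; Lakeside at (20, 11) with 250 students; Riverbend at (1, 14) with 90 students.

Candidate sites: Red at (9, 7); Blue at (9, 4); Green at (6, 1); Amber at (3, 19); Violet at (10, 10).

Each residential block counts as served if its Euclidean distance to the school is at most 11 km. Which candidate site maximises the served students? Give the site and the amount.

Violet, covering 1179

Coverage radius r = 11 km; a point is covered iff (Δx)²+(Δy)² ≤ 11² = 121.
  Red (9, 7): covers {Northgate, Southcross, Eastvale, Midtown, Riverbend} → 579
  Blue (9, 4): covers {Northgate, Southcross} → 49
  Green (6, 1): covers {Northgate, Southcross} → 49
  Amber (3, 19): covers {Southcross, Eastvale, Westmoor, Midtown, Hillcrest, Riverbend} → 923
  Violet (10, 10): covers {Northgate, Southcross, Eastvale, Westmoor, Midtown, Lakeside, Riverbend} → 1179
Maximum coverage at Violet: 1179 students.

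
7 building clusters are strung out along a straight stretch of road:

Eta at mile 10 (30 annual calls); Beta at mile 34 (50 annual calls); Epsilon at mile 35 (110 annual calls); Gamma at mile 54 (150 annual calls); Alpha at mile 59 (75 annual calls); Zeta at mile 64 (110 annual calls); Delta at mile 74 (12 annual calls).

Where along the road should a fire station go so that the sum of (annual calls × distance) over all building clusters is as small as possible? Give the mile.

For a sum of weighted absolute distances on a line, the optimum is the weighted median (not the mean). Total weight W = 537; half-weight = 268.5.
Sort by position and accumulate weight:
  mile 10 (Eta, w=30) → cum 30
  mile 34 (Beta, w=50) → cum 80
  mile 35 (Epsilon, w=110) → cum 190
  mile 54 (Gamma, w=150) → cum 340  ≥ 268.5 → median here
  mile 59 (Alpha, w=75) → cum 415
  mile 64 (Zeta, w=110) → cum 525
  mile 74 (Delta, w=12) → cum 537
Optimal location: mile 54.

x = 54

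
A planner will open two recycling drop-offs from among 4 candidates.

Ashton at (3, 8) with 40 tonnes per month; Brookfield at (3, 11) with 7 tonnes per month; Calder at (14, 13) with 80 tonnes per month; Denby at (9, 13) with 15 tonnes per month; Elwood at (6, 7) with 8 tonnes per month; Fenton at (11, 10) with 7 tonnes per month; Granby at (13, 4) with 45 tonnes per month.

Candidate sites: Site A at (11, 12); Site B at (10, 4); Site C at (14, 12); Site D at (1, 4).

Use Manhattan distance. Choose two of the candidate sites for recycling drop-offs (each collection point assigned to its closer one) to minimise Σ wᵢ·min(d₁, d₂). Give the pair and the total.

Evaluate every pair (each demand assigned to the nearer of the two):
  {Site B, Site C}: total = 920
  {Site C, Site D}: total = 977
  {Site A, Site B}: total = 1073
  {Site A, Site C}: total = 1167
  {Site A, Site D}: total = 1196
  {Site B, Site D}: total = 1733
Best pair: {Site B, Site C} with total 920.

{Site B, Site C}, total 920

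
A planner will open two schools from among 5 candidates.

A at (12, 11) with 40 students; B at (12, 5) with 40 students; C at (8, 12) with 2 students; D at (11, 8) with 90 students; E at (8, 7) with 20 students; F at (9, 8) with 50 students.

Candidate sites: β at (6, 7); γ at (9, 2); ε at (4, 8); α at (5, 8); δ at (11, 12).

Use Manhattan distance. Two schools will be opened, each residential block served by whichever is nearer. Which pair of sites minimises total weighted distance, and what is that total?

{β, δ}, total 1006

Evaluate every pair (each demand assigned to the nearer of the two):
  {β, δ}: total = 1006
  {α, δ}: total = 1046
  {γ, δ}: total = 1106
  {ε, δ}: total = 1116
  {β, γ}: total = 1434
  {γ, α}: total = 1474
  {β, ε}: total = 1514
  {β, α}: total = 1514
  {ε, α}: total = 1634
  {γ, ε}: total = 1676
Best pair: {β, δ} with total 1006.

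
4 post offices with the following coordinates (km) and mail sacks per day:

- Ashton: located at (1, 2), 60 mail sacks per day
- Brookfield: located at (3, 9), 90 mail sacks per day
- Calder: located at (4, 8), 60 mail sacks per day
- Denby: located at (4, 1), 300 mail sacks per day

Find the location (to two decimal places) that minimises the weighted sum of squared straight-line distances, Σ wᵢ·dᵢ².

The minimiser of Σwᵢ‖p−pᵢ‖² is the weighted centroid p* = (Σwᵢpᵢ)/(Σwᵢ).
Σwᵢ = 510.
Σwᵢxᵢ = 60·1 + 90·3 + 60·4 + 300·4 = 1770.
Σwᵢyᵢ = 60·2 + 90·9 + 60·8 + 300·1 = 1710.
x* = 1770/510 = 3.47, y* = 1710/510 = 3.35.

(3.47, 3.35)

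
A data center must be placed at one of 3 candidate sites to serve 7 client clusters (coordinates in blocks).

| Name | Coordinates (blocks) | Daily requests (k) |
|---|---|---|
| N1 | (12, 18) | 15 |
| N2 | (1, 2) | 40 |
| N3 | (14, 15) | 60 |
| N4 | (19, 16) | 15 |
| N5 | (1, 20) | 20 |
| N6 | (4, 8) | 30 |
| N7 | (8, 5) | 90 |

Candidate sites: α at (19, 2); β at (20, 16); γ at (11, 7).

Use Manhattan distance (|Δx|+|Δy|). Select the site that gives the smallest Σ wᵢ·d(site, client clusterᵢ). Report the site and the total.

Total weighted distance at each candidate:
  α (19, 2): total = 4965
  β (20, 16): total = 5155
  γ (11, 7): total = 2845
Minimum is at γ with total 2845 blocks.

γ, total 2845 blocks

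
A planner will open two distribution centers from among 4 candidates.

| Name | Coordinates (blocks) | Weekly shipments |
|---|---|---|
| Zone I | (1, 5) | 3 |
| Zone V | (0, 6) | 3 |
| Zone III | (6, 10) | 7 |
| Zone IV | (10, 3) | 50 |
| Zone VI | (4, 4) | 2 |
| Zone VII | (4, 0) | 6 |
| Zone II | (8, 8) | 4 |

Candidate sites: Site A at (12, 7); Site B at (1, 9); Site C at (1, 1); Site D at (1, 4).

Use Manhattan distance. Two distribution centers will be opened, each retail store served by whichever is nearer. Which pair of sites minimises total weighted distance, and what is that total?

{Site A, Site D}, total 443

Evaluate every pair (each demand assigned to the nearer of the two):
  {Site A, Site D}: total = 443
  {Site A, Site C}: total = 449
  {Site A, Site B}: total = 474
  {Site B, Site D}: total = 634
  {Site C, Site D}: total = 663
  {Site B, Site C}: total = 684
Best pair: {Site A, Site D} with total 443.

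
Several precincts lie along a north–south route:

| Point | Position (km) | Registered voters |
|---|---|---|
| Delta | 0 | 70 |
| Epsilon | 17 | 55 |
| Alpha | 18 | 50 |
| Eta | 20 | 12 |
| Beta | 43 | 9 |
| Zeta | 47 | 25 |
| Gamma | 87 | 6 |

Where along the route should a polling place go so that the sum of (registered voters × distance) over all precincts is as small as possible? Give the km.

For a sum of weighted absolute distances on a line, the optimum is the weighted median (not the mean). Total weight W = 227; half-weight = 113.5.
Sort by position and accumulate weight:
  km 0 (Delta, w=70) → cum 70
  km 17 (Epsilon, w=55) → cum 125  ≥ 113.5 → median here
  km 18 (Alpha, w=50) → cum 175
  km 20 (Eta, w=12) → cum 187
  km 43 (Beta, w=9) → cum 196
  km 47 (Zeta, w=25) → cum 221
  km 87 (Gamma, w=6) → cum 227
Optimal location: km 17.

x = 17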